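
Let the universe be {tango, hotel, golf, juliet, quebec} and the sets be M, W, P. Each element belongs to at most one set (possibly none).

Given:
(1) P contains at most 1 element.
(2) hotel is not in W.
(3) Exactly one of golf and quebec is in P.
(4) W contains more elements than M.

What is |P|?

1

From (2): hotel ∉ W.
Suppose tango ∈ P: no assignment then satisfies all the clues, so tango ∉ P.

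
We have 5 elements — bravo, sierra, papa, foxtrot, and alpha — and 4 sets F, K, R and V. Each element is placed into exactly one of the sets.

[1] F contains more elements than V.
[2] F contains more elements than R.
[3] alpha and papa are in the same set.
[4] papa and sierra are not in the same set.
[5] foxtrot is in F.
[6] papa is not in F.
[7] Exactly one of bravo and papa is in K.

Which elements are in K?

K = {alpha, papa}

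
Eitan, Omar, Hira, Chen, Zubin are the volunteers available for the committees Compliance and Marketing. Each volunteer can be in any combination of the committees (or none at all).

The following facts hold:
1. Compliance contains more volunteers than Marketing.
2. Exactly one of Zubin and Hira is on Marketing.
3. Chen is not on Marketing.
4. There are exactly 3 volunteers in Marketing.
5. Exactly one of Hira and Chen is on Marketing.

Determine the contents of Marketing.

From (3): Chen ∉ Marketing.
(5) (exactly one): Hira ∈ Marketing.
(2) (exactly one): Zubin ∉ Marketing.
(4): only 3 candidates remain for Marketing, so all are in.

Marketing = {Eitan, Hira, Omar}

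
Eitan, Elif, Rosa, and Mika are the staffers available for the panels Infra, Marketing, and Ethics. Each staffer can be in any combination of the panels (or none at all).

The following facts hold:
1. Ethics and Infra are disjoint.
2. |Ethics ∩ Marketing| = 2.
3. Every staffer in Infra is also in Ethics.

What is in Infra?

Infra = {}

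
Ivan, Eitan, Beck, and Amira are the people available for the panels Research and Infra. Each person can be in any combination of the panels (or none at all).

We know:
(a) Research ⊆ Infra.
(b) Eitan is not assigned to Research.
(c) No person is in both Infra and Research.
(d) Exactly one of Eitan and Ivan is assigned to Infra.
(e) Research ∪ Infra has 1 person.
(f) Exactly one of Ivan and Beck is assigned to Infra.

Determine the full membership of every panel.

Research = {}; Infra = {Ivan}

From (b): Eitan ∉ Research.
Suppose Ivan ∈ Research: no assignment then satisfies all the clues, so Ivan ∉ Research.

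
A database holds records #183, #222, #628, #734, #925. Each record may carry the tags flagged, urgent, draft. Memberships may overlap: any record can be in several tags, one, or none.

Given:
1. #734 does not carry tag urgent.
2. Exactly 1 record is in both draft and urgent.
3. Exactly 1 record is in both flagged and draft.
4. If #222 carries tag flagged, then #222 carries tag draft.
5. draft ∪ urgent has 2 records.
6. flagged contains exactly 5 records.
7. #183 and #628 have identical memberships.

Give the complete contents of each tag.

From (1): #734 ∉ urgent.
(6): only 5 candidates remain for flagged, so all are in.
(4): #222 ∈ draft.
Suppose #183 ∈ urgent: no assignment then satisfies all the clues, so #183 ∉ urgent.

flagged = {#183, #222, #628, #734, #925}; urgent = {#222, #925}; draft = {#222}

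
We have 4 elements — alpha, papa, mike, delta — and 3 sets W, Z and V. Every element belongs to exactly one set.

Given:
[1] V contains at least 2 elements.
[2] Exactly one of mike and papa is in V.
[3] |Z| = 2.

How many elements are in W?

0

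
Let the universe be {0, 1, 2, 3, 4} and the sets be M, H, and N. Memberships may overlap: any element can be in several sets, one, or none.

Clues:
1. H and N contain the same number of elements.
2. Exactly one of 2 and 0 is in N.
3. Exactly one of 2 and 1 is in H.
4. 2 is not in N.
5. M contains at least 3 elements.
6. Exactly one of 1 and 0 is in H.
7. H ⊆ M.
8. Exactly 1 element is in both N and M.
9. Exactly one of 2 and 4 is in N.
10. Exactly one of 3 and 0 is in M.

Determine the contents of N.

From (4): 2 ∉ N.
(2) (exactly one): 0 ∈ N.
(9) (exactly one): 4 ∈ N.
Suppose 1 ∈ N: no assignment then satisfies all the clues, so 1 ∉ N.

N = {0, 4}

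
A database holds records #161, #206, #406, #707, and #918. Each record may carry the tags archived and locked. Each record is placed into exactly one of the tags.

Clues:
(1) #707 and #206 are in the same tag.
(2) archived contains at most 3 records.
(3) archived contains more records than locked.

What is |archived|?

3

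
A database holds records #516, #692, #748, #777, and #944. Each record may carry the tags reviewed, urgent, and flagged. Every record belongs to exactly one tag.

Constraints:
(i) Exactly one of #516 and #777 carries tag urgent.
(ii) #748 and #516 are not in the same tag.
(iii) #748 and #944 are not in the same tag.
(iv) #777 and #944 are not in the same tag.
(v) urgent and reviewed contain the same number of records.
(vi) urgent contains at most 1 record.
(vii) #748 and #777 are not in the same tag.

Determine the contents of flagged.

flagged = {#516, #692, #944}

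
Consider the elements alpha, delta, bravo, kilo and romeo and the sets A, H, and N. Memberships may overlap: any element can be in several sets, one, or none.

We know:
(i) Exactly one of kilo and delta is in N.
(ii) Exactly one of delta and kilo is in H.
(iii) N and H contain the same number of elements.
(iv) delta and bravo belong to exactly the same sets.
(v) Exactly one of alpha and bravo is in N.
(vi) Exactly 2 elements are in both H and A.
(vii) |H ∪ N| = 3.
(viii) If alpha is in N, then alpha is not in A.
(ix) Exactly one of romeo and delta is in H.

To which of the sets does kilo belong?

kilo: A, H, N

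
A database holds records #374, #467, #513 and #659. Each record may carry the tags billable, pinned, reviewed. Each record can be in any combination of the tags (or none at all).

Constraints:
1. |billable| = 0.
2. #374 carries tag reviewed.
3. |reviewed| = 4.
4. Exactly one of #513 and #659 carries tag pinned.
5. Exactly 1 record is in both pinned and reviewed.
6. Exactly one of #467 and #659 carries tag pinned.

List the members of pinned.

pinned = {#659}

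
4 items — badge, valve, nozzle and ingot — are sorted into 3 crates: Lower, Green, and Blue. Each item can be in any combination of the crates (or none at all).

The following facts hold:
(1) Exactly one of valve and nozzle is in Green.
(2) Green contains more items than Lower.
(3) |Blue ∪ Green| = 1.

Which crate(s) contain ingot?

ingot: none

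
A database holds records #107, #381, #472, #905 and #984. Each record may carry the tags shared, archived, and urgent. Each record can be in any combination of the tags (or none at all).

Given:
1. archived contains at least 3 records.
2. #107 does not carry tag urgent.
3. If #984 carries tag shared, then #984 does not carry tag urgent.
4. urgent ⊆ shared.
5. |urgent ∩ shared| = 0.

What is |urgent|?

0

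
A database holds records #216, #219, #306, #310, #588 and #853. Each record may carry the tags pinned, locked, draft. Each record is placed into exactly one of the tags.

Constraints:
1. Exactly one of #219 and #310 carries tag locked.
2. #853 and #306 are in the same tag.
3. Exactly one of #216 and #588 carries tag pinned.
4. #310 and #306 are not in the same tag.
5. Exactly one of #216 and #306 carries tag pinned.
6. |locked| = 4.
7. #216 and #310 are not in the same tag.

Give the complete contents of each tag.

pinned = {#216}; locked = {#219, #306, #588, #853}; draft = {#310}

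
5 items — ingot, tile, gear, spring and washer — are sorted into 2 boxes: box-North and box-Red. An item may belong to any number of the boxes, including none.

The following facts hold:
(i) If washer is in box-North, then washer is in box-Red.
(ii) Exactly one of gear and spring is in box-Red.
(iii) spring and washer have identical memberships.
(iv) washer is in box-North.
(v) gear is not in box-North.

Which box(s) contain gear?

gear: none

From (iv): washer ∈ box-North.
From (v): gear ∉ box-North.
(i): washer ∈ box-Red.
(iii): spring matches washer: spring ∈ box-North.
(iii): spring matches washer: spring ∈ box-Red.
(ii) (exactly one): gear ∉ box-Red.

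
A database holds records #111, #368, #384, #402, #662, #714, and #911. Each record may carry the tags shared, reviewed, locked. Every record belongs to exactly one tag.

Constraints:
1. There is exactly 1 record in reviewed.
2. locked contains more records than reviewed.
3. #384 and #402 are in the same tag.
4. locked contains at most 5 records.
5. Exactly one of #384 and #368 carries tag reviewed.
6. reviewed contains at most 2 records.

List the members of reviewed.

reviewed = {#368}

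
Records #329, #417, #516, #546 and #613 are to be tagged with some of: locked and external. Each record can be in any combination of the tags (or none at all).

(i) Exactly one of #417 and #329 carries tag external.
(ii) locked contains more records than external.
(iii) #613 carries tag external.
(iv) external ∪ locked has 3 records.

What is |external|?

2

From (iii): #613 ∈ external.
Suppose #516 ∈ external: no assignment then satisfies all the clues, so #516 ∉ external.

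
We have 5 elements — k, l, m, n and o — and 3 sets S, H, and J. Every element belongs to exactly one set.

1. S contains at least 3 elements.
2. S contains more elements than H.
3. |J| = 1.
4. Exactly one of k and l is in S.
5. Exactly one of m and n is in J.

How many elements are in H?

1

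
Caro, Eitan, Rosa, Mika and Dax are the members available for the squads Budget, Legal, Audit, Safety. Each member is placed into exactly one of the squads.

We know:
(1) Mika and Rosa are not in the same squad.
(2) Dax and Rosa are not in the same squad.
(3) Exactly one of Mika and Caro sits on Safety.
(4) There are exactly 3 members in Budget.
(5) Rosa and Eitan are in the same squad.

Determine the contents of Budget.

Budget = {Caro, Eitan, Rosa}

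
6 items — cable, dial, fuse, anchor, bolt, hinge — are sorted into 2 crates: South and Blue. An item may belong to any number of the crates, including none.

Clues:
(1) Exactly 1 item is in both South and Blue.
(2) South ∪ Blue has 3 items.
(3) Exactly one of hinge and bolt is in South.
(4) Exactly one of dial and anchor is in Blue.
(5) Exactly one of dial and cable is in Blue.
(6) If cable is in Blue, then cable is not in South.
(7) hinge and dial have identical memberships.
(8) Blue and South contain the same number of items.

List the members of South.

South = {anchor, bolt}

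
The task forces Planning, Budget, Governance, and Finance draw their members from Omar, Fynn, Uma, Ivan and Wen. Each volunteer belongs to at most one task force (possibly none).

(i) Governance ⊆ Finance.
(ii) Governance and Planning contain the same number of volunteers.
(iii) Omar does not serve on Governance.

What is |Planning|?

From (iii): Omar ∉ Governance.
Suppose Omar ∈ Planning: no assignment then satisfies all the clues, so Omar ∉ Planning.

0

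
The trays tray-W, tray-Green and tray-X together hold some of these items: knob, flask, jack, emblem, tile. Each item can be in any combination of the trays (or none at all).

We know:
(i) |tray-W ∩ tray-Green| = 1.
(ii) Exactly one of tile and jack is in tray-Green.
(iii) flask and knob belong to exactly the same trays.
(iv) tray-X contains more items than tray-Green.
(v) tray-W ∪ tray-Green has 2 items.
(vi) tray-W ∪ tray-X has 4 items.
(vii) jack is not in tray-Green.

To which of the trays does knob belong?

knob: tray-X

From (vii): jack ∉ tray-Green.
(ii) (exactly one): tile ∈ tray-Green.
Suppose knob ∈ tray-W: no assignment then satisfies all the clues, so knob ∉ tray-W.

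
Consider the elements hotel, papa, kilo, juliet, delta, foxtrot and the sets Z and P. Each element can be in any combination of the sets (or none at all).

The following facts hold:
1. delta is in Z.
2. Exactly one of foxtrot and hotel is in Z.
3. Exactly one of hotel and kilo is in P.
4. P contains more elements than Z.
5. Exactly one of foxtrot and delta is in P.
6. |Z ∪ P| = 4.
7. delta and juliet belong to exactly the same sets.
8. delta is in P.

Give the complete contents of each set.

Z = {delta, hotel, juliet}; P = {delta, hotel, juliet, papa}

From (1): delta ∈ Z.
From (8): delta ∈ P.
(5) (exactly one): foxtrot ∉ P.
(7): juliet matches delta: juliet ∈ Z.
(7): juliet matches delta: juliet ∈ P.
Suppose hotel ∉ Z: no assignment then satisfies all the clues, so hotel ∈ Z.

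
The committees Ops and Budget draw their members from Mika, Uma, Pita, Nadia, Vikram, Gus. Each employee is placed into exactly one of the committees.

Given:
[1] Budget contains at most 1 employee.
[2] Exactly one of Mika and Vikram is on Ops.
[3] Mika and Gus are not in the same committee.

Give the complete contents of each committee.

Ops = {Gus, Nadia, Pita, Uma, Vikram}; Budget = {Mika}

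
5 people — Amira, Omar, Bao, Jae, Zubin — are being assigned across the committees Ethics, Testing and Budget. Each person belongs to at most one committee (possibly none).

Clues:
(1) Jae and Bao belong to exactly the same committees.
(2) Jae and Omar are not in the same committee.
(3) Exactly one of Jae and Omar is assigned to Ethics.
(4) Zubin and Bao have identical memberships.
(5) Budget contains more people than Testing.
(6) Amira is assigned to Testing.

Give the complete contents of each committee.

Ethics = {Omar}; Testing = {Amira}; Budget = {Bao, Jae, Zubin}

From (6): Amira ∈ Testing.
Suppose Omar ∉ Ethics: no assignment then satisfies all the clues, so Omar ∈ Ethics.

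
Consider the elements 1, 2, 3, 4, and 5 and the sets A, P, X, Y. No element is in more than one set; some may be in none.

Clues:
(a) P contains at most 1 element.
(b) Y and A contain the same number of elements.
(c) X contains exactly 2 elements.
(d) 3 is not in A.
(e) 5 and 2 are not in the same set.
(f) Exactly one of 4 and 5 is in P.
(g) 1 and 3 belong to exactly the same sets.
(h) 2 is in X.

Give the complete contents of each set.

A = {}; P = {5}; X = {2, 4}; Y = {}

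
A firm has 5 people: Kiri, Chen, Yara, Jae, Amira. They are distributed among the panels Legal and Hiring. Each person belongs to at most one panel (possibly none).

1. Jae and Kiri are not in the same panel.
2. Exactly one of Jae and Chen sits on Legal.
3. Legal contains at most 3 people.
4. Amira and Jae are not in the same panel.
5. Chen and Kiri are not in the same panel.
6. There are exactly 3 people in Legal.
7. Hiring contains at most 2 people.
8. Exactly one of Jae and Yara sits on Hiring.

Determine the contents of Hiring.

Hiring = {Jae}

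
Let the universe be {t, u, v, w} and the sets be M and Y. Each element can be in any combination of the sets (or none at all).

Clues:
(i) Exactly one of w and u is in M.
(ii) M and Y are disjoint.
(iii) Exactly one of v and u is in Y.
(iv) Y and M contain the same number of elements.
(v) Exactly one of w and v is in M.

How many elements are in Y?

1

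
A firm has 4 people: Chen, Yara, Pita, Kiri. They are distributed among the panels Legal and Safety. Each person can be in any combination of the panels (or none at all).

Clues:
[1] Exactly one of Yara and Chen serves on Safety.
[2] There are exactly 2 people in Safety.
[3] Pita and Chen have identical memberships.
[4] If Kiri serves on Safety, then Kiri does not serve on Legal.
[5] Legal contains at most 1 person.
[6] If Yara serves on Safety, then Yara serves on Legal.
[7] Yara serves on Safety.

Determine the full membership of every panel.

From (7): Yara ∈ Safety.
(1) (exactly one): Chen ∉ Safety.
(3): Pita matches Chen: Pita ∉ Safety.
(6): Yara ∈ Legal.
(2): only 2 candidates remain for Safety, so all are in.
(4): Kiri ∉ Legal.
(5): Legal already has 1, so the rest are out.

Legal = {Yara}; Safety = {Kiri, Yara}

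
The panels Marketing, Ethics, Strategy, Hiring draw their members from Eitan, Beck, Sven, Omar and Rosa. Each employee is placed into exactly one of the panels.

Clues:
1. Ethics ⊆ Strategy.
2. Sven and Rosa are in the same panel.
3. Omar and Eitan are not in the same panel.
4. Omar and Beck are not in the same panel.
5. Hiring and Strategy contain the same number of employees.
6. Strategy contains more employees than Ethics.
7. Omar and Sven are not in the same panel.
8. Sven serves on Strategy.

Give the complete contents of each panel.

From (8): Sven ∈ Strategy.
(2): Rosa matches Sven: Rosa ∉ Marketing.
(2): Rosa matches Sven: Rosa ∉ Ethics.
(2): Rosa matches Sven: Rosa ∈ Strategy.
(7): Omar ∉ Strategy.
(1) contrapositive: Omar ∉ Ethics.
Suppose Eitan ∈ Marketing: no assignment then satisfies all the clues, so Eitan ∉ Marketing.

Marketing = {Omar}; Ethics = {}; Strategy = {Rosa, Sven}; Hiring = {Beck, Eitan}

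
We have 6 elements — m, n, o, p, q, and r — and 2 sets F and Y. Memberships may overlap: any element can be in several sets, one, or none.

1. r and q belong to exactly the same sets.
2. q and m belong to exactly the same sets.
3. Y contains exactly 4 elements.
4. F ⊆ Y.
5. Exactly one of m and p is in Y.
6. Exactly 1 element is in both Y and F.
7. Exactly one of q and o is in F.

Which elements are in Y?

Y = {m, o, q, r}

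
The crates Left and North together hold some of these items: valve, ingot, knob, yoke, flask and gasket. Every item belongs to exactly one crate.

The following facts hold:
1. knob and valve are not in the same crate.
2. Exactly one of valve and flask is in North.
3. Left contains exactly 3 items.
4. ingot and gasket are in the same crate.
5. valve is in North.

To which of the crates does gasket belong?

From (5): valve ∈ North.
(1): knob ∉ North.
(2) (exactly one): flask ∉ North.
Only one crate left: knob ∈ Left.
Only one crate left: flask ∈ Left.
Suppose gasket ∈ Left: no assignment then satisfies all the clues, so gasket ∉ Left.

gasket: North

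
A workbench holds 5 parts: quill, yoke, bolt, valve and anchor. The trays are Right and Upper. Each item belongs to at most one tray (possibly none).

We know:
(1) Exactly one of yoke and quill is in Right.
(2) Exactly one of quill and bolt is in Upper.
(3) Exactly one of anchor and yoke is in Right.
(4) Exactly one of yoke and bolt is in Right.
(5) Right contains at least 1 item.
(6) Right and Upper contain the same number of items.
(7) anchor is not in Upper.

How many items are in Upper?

1

From (7): anchor ∉ Upper.
Suppose quill ∈ Right: no assignment then satisfies all the clues, so quill ∉ Right.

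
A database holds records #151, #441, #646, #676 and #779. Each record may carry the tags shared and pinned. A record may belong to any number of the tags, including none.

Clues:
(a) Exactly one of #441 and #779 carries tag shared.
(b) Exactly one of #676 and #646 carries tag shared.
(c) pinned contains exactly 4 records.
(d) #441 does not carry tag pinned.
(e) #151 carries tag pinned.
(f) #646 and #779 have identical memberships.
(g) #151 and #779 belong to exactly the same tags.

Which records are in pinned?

pinned = {#151, #646, #676, #779}

From (d): #441 ∉ pinned.
From (e): #151 ∈ pinned.
(c): only 4 candidates remain for pinned, so all are in.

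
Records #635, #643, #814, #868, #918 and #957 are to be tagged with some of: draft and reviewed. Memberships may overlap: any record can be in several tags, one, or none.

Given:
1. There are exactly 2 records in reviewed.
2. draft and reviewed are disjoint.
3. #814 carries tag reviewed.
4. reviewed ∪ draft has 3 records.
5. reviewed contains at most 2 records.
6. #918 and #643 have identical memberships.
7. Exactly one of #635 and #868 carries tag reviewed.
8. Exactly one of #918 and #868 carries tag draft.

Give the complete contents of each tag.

From (3): #814 ∈ reviewed.
(2) (disjoint): #814 ∉ draft.
Suppose #635 ∈ draft: no assignment then satisfies all the clues, so #635 ∉ draft.

draft = {#868}; reviewed = {#635, #814}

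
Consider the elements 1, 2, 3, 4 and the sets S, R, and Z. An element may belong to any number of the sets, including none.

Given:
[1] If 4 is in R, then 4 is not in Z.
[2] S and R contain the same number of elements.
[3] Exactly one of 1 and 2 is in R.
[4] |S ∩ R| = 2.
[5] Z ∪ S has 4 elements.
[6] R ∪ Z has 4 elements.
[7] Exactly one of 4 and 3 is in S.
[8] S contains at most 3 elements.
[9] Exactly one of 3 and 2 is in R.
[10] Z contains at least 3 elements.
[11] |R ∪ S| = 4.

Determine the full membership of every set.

S = {1, 2, 4}; R = {1, 3, 4}; Z = {1, 2, 3}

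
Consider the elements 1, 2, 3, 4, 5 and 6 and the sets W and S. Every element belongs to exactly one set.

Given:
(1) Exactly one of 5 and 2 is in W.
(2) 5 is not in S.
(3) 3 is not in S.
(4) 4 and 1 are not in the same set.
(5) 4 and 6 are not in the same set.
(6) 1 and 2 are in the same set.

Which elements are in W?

From (2): 5 ∉ S.
From (3): 3 ∉ S.
Only one set left: 3 ∈ W.
Only one set left: 5 ∈ W.
(1) (exactly one): 2 ∉ W.
(6): 1 matches 2: 1 ∉ W.
Only one set left: 1 ∈ S.
Only one set left: 2 ∈ S.
(4): 4 ∉ S.
Only one set left: 4 ∈ W.
(5): 6 ∉ W.
Only one set left: 6 ∈ S.

W = {3, 4, 5}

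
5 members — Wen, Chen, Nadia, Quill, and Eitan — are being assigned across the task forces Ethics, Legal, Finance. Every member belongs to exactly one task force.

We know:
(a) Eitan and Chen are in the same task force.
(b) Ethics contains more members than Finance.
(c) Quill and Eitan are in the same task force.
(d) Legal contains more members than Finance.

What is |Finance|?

0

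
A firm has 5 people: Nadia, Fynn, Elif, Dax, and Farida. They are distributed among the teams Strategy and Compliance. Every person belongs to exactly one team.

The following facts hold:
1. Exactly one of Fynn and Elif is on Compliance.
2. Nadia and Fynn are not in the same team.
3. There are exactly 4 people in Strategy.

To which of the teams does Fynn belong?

Fynn: Compliance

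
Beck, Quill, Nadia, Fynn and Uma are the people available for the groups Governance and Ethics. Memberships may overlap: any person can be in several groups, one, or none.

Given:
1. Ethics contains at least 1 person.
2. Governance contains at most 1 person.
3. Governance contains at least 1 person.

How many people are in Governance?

1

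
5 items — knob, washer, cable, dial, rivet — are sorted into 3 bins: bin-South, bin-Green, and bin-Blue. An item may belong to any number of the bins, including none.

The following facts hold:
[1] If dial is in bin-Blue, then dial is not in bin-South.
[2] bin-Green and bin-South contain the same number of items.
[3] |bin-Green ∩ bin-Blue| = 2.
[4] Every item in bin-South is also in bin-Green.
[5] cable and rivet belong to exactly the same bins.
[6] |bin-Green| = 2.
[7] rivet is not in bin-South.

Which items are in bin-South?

bin-South = {knob, washer}

From (7): rivet ∉ bin-South.
(5): cable matches rivet: cable ∉ bin-South.
Suppose knob ∉ bin-South: no assignment then satisfies all the clues, so knob ∈ bin-South.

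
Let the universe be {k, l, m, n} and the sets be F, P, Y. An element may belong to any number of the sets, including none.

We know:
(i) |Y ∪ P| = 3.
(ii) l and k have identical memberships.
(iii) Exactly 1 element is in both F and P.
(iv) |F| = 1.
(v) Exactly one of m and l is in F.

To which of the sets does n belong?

n: none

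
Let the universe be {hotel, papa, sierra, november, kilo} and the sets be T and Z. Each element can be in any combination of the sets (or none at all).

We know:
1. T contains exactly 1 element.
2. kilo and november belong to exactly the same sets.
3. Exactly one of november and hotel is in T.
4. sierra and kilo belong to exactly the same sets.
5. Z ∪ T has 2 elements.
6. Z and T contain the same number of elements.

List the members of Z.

Z = {papa}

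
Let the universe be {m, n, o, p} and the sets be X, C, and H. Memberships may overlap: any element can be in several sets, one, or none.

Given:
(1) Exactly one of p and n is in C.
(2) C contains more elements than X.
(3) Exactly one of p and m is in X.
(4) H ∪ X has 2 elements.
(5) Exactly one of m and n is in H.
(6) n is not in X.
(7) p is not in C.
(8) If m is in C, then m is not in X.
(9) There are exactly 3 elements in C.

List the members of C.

From (6): n ∉ X.
From (7): p ∉ C.
(1) (exactly one): n ∈ C.
(9): only 3 candidates remain for C, so all are in.
(8): m ∉ X.
(3) (exactly one): p ∈ X.

C = {m, n, o}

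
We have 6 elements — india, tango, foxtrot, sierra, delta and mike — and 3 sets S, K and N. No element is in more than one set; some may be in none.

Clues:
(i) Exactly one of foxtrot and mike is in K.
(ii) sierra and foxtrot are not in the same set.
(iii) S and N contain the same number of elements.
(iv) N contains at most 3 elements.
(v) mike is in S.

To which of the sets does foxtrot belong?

foxtrot: K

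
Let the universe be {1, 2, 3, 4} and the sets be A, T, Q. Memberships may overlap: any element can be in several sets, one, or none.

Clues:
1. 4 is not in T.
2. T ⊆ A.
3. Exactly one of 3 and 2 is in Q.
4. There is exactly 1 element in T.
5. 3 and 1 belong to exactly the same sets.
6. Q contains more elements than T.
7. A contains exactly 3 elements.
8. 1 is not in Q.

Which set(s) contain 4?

4: Q

From (1): 4 ∉ T.
From (8): 1 ∉ Q.
(5): 3 matches 1: 3 ∉ Q.
(3) (exactly one): 2 ∈ Q.
Suppose 4 ∈ A: no assignment then satisfies all the clues, so 4 ∉ A.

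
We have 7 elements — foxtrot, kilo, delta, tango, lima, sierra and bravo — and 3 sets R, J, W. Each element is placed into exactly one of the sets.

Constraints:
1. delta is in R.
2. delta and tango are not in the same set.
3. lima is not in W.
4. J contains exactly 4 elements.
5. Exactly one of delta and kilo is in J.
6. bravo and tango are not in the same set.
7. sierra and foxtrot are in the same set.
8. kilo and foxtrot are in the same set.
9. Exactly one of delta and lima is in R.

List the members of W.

From (1): delta ∈ R.
From (3): lima ∉ W.
(2): tango ∉ R.
(5) (exactly one): kilo ∈ J.
(8): foxtrot matches kilo: foxtrot ∉ R.
(8): foxtrot matches kilo: foxtrot ∈ J.
(9) (exactly one): lima ∉ R.
Only one set left: lima ∈ J.
(7): sierra matches foxtrot: sierra ∉ R.
(7): sierra matches foxtrot: sierra ∈ J.
(4): J already has 4, so the rest are out.
Only one set left: bravo ∈ R.

W = {tango}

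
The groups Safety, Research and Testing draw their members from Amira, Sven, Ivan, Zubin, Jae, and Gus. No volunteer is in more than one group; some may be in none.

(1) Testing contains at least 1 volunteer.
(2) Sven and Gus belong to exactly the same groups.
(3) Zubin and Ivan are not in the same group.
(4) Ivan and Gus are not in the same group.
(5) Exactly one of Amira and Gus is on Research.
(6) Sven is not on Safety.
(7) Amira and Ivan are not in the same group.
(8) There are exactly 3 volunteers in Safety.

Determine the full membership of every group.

Safety = {Amira, Jae, Zubin}; Research = {Gus, Sven}; Testing = {Ivan}

From (6): Sven ∉ Safety.
(2): Gus matches Sven: Gus ∉ Safety.
Suppose Amira ∉ Safety: no assignment then satisfies all the clues, so Amira ∈ Safety.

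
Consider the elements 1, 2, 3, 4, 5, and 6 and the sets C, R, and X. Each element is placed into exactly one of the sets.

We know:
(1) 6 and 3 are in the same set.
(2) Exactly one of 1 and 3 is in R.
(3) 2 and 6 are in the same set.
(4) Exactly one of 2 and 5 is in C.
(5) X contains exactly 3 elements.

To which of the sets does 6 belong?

6: X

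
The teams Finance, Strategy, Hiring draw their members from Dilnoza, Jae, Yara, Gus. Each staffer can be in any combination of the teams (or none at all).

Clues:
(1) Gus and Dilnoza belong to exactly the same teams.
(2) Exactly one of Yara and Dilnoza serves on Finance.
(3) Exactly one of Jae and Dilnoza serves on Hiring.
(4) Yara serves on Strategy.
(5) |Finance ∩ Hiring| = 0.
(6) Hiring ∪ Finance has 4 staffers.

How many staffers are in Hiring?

2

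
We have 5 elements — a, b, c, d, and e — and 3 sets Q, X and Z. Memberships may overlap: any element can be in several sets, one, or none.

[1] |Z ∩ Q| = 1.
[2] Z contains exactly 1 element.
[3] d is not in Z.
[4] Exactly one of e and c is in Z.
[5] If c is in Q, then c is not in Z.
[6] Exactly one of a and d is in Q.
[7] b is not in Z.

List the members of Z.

Z = {e}

From (3): d ∉ Z.
From (7): b ∉ Z.
Suppose a ∈ Z: no assignment then satisfies all the clues, so a ∉ Z.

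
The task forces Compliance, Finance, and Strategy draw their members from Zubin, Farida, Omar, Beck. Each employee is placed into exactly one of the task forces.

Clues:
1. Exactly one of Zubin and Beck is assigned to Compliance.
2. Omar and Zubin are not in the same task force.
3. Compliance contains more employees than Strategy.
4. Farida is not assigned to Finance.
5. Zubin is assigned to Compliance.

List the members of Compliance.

Compliance = {Farida, Zubin}

From (4): Farida ∉ Finance.
From (5): Zubin ∈ Compliance.
(1) (exactly one): Beck ∉ Compliance.
(2): Omar ∉ Compliance.
Suppose Farida ∉ Compliance: no assignment then satisfies all the clues, so Farida ∈ Compliance.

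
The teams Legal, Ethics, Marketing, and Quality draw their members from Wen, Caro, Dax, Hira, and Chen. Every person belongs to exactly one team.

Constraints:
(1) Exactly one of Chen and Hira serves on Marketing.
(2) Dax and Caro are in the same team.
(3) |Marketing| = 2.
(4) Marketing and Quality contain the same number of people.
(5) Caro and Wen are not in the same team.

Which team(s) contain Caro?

Caro: Quality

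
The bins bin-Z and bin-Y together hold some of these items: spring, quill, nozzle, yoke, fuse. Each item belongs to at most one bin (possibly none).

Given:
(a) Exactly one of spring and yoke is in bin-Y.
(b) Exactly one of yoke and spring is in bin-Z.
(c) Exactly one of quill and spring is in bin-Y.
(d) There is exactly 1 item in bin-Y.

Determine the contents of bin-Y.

bin-Y = {spring}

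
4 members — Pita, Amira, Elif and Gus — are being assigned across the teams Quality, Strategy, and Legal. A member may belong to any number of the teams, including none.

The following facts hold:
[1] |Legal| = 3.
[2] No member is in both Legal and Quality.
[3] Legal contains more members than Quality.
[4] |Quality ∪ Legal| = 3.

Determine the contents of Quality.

Quality = {}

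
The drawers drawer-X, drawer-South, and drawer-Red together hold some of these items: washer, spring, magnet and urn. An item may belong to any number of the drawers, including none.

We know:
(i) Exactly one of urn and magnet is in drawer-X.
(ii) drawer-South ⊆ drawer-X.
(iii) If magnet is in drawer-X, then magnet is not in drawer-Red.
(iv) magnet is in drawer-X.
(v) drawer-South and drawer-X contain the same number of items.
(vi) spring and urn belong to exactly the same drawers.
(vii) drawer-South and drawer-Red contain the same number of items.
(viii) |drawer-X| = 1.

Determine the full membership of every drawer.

drawer-X = {magnet}; drawer-South = {magnet}; drawer-Red = {washer}

From (iv): magnet ∈ drawer-X.
(i) (exactly one): urn ∉ drawer-X.
(ii) contrapositive: urn ∉ drawer-South.
(iii): magnet ∉ drawer-Red.
(vi): spring matches urn: spring ∉ drawer-X.
(vi): spring matches urn: spring ∉ drawer-South.
(viii): drawer-X already has 1, so the rest are out.
(ii) contrapositive: washer ∉ drawer-South.
Suppose washer ∉ drawer-Red: no assignment then satisfies all the clues, so washer ∈ drawer-Red.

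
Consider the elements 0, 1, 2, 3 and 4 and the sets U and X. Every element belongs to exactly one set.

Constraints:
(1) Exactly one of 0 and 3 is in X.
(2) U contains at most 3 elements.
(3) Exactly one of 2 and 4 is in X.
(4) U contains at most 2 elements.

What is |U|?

2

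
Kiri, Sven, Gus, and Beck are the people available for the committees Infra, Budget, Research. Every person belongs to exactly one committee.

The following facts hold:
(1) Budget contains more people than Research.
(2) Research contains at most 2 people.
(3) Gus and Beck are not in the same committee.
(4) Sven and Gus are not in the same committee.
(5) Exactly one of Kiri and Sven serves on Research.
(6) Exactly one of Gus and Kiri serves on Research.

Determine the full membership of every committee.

Infra = {Gus}; Budget = {Beck, Sven}; Research = {Kiri}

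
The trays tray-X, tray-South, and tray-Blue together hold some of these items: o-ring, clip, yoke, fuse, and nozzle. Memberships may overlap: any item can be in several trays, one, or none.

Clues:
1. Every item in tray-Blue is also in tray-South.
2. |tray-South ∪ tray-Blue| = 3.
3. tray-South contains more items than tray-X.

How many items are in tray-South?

3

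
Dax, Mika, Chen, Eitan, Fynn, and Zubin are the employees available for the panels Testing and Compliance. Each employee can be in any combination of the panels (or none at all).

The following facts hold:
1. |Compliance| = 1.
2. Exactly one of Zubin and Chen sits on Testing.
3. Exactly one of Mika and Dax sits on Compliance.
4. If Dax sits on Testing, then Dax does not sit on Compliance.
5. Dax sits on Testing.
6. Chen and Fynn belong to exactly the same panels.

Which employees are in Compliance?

From (5): Dax ∈ Testing.
(4): Dax ∉ Compliance.
(3) (exactly one): Mika ∈ Compliance.
(1): Compliance already has 1, so the rest are out.

Compliance = {Mika}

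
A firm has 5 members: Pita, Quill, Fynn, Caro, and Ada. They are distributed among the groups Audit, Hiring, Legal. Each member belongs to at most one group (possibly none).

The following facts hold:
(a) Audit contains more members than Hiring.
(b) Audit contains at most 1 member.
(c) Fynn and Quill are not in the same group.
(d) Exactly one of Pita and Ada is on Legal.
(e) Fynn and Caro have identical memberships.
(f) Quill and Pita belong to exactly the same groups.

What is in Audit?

Audit = {Ada}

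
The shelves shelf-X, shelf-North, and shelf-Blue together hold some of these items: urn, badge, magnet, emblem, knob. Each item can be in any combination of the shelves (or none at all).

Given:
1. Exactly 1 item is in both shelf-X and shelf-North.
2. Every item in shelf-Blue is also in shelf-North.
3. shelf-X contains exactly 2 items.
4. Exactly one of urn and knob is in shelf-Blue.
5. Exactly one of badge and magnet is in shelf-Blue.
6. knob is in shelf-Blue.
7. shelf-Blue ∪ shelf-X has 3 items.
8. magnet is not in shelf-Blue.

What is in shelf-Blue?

shelf-Blue = {badge, knob}

From (6): knob ∈ shelf-Blue.
From (8): magnet ∉ shelf-Blue.
(2) with knob ∈ shelf-Blue: knob ∈ shelf-North.
(4) (exactly one): urn ∉ shelf-Blue.
(5) (exactly one): badge ∈ shelf-Blue.
(2) with badge ∈ shelf-Blue: badge ∈ shelf-North.
Suppose emblem ∈ shelf-Blue: no assignment then satisfies all the clues, so emblem ∉ shelf-Blue.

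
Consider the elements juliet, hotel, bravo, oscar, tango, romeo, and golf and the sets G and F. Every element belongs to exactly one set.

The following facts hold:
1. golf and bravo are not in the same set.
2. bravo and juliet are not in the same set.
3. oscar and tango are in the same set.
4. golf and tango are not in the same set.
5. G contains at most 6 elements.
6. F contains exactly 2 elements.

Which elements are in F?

F = {golf, juliet}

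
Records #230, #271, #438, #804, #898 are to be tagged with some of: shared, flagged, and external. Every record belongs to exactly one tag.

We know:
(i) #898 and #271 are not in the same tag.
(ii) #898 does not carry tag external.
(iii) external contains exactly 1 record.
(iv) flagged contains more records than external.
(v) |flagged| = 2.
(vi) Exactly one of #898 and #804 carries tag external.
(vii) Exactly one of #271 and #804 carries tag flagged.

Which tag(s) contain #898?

#898: shared

From (ii): #898 ∉ external.
(vi) (exactly one): #804 ∈ external.
(vii) (exactly one): #271 ∈ flagged.
(i): #898 ∉ flagged.
(iii): external already has 1, so the rest are out.
Only one tag left: #898 ∈ shared.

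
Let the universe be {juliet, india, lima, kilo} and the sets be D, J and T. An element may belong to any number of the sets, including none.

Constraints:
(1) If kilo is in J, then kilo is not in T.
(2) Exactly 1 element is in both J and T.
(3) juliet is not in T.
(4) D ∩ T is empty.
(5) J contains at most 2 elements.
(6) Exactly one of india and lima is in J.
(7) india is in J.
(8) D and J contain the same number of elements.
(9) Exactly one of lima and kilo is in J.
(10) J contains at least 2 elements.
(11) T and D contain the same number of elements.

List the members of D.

D = {juliet, kilo}

From (3): juliet ∉ T.
From (7): india ∈ J.
(6) (exactly one): lima ∉ J.
(9) (exactly one): kilo ∈ J.
(1): kilo ∉ T.
(5): J already has 2, so the rest are out.
Suppose juliet ∉ D: no assignment then satisfies all the clues, so juliet ∈ D.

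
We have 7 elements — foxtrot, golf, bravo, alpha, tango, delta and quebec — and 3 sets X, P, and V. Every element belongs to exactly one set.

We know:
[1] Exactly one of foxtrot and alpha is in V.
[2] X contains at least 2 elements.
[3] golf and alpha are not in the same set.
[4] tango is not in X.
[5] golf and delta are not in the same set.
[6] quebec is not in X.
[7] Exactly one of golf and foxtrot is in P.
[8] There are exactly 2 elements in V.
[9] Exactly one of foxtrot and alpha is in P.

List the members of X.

X = {bravo, golf}

From (4): tango ∉ X.
From (6): quebec ∉ X.
Suppose foxtrot ∈ X: no assignment then satisfies all the clues, so foxtrot ∉ X.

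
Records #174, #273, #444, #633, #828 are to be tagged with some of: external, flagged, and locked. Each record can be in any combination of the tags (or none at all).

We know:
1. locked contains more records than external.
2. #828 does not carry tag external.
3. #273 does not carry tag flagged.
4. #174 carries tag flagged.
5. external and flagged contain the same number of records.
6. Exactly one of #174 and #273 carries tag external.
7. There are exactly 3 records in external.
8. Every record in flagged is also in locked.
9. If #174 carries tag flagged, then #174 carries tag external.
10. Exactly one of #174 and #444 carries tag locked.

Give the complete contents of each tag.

external = {#174, #444, #633}; flagged = {#174, #633, #828}; locked = {#174, #273, #633, #828}

From (2): #828 ∉ external.
From (3): #273 ∉ flagged.
From (4): #174 ∈ flagged.
(8) with #174 ∈ flagged: #174 ∈ locked.
(9): #174 ∈ external.
(10) (exactly one): #444 ∉ locked.
(6) (exactly one): #273 ∉ external.
(7): only 3 candidates remain for external, so all are in.
(8) contrapositive: #444 ∉ flagged.
Suppose #273 ∉ locked: no assignment then satisfies all the clues, so #273 ∈ locked.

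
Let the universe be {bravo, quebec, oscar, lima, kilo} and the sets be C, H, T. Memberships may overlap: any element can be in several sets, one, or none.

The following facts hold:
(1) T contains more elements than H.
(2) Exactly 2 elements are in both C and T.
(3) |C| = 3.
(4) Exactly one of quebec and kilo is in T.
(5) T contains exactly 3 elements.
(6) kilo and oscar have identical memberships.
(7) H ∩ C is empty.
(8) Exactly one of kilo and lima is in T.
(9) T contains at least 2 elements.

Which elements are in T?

T = {bravo, kilo, oscar}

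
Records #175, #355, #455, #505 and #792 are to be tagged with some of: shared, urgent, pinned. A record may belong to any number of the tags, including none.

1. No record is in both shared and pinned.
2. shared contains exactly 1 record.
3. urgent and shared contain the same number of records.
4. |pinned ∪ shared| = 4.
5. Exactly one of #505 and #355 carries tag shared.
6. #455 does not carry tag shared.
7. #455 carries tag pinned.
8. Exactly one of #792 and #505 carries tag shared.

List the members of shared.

shared = {#505}

From (6): #455 ∉ shared.
From (7): #455 ∈ pinned.
Suppose #175 ∈ shared: no assignment then satisfies all the clues, so #175 ∉ shared.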